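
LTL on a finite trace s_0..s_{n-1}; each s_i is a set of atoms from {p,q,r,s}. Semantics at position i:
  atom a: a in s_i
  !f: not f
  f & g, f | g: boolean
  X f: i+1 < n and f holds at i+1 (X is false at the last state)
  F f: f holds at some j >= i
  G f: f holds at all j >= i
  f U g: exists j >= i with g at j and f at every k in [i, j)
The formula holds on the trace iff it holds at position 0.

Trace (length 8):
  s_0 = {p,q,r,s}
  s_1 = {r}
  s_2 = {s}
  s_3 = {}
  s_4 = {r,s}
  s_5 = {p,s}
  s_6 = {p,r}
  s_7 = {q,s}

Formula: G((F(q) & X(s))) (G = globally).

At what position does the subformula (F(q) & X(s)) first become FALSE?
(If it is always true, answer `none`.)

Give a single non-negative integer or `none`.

s_0={p,q,r,s}: (F(q) & X(s))=False F(q)=True q=True X(s)=False s=True
s_1={r}: (F(q) & X(s))=True F(q)=True q=False X(s)=True s=False
s_2={s}: (F(q) & X(s))=False F(q)=True q=False X(s)=False s=True
s_3={}: (F(q) & X(s))=True F(q)=True q=False X(s)=True s=False
s_4={r,s}: (F(q) & X(s))=True F(q)=True q=False X(s)=True s=True
s_5={p,s}: (F(q) & X(s))=False F(q)=True q=False X(s)=False s=True
s_6={p,r}: (F(q) & X(s))=True F(q)=True q=False X(s)=True s=False
s_7={q,s}: (F(q) & X(s))=False F(q)=True q=True X(s)=False s=True
G((F(q) & X(s))) holds globally = False
First violation at position 0.

Answer: 0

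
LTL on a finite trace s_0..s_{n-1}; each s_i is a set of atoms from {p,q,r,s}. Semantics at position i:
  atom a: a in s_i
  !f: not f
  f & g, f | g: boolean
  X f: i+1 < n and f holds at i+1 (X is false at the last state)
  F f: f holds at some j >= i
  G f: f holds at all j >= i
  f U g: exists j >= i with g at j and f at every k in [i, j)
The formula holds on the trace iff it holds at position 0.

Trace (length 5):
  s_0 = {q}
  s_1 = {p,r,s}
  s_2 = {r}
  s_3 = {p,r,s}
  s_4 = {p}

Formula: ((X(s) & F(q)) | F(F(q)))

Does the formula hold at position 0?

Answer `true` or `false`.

s_0={q}: ((X(s) & F(q)) | F(F(q)))=True (X(s) & F(q))=True X(s)=True s=False F(q)=True q=True F(F(q))=True
s_1={p,r,s}: ((X(s) & F(q)) | F(F(q)))=False (X(s) & F(q))=False X(s)=False s=True F(q)=False q=False F(F(q))=False
s_2={r}: ((X(s) & F(q)) | F(F(q)))=False (X(s) & F(q))=False X(s)=True s=False F(q)=False q=False F(F(q))=False
s_3={p,r,s}: ((X(s) & F(q)) | F(F(q)))=False (X(s) & F(q))=False X(s)=False s=True F(q)=False q=False F(F(q))=False
s_4={p}: ((X(s) & F(q)) | F(F(q)))=False (X(s) & F(q))=False X(s)=False s=False F(q)=False q=False F(F(q))=False

Answer: true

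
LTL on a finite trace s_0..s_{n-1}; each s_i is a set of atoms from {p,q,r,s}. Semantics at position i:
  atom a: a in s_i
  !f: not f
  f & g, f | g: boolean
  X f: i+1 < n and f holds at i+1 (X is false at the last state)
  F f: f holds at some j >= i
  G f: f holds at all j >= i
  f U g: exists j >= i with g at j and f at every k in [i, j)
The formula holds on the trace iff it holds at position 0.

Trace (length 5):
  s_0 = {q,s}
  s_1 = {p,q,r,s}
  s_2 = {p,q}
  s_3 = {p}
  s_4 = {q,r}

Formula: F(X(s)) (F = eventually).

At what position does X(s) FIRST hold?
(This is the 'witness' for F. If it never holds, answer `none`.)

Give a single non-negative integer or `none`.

Answer: 0

Derivation:
s_0={q,s}: X(s)=True s=True
s_1={p,q,r,s}: X(s)=False s=True
s_2={p,q}: X(s)=False s=False
s_3={p}: X(s)=False s=False
s_4={q,r}: X(s)=False s=False
F(X(s)) holds; first witness at position 0.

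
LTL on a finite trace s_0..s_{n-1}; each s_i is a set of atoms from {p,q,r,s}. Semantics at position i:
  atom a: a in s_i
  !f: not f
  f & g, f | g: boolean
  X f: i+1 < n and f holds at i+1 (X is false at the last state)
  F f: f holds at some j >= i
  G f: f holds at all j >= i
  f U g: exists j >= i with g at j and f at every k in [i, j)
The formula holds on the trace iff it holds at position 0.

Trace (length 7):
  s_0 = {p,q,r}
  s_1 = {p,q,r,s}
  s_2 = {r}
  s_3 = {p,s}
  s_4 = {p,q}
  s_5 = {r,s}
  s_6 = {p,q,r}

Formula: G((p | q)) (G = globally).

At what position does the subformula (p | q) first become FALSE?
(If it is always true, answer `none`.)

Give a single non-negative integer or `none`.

s_0={p,q,r}: (p | q)=True p=True q=True
s_1={p,q,r,s}: (p | q)=True p=True q=True
s_2={r}: (p | q)=False p=False q=False
s_3={p,s}: (p | q)=True p=True q=False
s_4={p,q}: (p | q)=True p=True q=True
s_5={r,s}: (p | q)=False p=False q=False
s_6={p,q,r}: (p | q)=True p=True q=True
G((p | q)) holds globally = False
First violation at position 2.

Answer: 2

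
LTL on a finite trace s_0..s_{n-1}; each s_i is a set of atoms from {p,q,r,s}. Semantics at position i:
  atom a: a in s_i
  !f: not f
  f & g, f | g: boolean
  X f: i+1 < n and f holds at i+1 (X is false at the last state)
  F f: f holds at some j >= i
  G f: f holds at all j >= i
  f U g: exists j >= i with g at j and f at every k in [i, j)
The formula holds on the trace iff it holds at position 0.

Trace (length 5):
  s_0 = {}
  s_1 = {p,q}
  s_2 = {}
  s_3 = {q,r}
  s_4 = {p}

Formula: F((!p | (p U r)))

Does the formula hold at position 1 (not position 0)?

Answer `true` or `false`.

s_0={}: F((!p | (p U r)))=True (!p | (p U r))=True !p=True p=False (p U r)=False r=False
s_1={p,q}: F((!p | (p U r)))=True (!p | (p U r))=False !p=False p=True (p U r)=False r=False
s_2={}: F((!p | (p U r)))=True (!p | (p U r))=True !p=True p=False (p U r)=False r=False
s_3={q,r}: F((!p | (p U r)))=True (!p | (p U r))=True !p=True p=False (p U r)=True r=True
s_4={p}: F((!p | (p U r)))=False (!p | (p U r))=False !p=False p=True (p U r)=False r=False
Evaluating at position 1: result = True

Answer: true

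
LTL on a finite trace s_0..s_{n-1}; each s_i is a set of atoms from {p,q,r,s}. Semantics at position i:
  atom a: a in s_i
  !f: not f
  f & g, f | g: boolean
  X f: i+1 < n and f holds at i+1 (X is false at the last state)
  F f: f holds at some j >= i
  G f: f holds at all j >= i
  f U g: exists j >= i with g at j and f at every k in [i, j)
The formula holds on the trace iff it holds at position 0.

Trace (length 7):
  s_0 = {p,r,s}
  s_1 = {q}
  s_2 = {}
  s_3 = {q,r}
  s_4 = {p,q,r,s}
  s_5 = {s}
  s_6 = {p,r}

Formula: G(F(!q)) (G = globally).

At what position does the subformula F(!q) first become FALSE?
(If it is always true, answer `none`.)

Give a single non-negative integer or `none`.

Answer: none

Derivation:
s_0={p,r,s}: F(!q)=True !q=True q=False
s_1={q}: F(!q)=True !q=False q=True
s_2={}: F(!q)=True !q=True q=False
s_3={q,r}: F(!q)=True !q=False q=True
s_4={p,q,r,s}: F(!q)=True !q=False q=True
s_5={s}: F(!q)=True !q=True q=False
s_6={p,r}: F(!q)=True !q=True q=False
G(F(!q)) holds globally = True
No violation — formula holds at every position.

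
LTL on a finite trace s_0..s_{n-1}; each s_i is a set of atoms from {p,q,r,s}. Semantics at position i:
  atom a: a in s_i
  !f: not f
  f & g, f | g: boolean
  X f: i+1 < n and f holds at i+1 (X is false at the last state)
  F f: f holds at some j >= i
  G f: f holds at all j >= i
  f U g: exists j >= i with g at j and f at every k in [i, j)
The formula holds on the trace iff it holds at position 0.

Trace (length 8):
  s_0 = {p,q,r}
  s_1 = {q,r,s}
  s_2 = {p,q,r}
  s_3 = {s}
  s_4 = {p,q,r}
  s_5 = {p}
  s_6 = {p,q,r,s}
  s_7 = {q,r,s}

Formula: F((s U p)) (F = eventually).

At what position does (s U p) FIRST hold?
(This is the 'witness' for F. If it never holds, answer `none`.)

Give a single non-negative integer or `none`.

s_0={p,q,r}: (s U p)=True s=False p=True
s_1={q,r,s}: (s U p)=True s=True p=False
s_2={p,q,r}: (s U p)=True s=False p=True
s_3={s}: (s U p)=True s=True p=False
s_4={p,q,r}: (s U p)=True s=False p=True
s_5={p}: (s U p)=True s=False p=True
s_6={p,q,r,s}: (s U p)=True s=True p=True
s_7={q,r,s}: (s U p)=False s=True p=False
F((s U p)) holds; first witness at position 0.

Answer: 0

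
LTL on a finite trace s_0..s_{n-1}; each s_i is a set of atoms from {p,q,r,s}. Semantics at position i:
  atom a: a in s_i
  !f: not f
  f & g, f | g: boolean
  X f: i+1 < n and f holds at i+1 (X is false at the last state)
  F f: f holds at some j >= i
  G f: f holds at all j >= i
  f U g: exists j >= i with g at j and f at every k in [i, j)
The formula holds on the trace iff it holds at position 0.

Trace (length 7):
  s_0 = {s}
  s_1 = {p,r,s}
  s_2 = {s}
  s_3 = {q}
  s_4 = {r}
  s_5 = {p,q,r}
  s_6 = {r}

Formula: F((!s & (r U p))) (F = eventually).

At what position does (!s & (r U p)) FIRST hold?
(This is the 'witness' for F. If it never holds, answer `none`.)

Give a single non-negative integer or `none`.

s_0={s}: (!s & (r U p))=False !s=False s=True (r U p)=False r=False p=False
s_1={p,r,s}: (!s & (r U p))=False !s=False s=True (r U p)=True r=True p=True
s_2={s}: (!s & (r U p))=False !s=False s=True (r U p)=False r=False p=False
s_3={q}: (!s & (r U p))=False !s=True s=False (r U p)=False r=False p=False
s_4={r}: (!s & (r U p))=True !s=True s=False (r U p)=True r=True p=False
s_5={p,q,r}: (!s & (r U p))=True !s=True s=False (r U p)=True r=True p=True
s_6={r}: (!s & (r U p))=False !s=True s=False (r U p)=False r=True p=False
F((!s & (r U p))) holds; first witness at position 4.

Answer: 4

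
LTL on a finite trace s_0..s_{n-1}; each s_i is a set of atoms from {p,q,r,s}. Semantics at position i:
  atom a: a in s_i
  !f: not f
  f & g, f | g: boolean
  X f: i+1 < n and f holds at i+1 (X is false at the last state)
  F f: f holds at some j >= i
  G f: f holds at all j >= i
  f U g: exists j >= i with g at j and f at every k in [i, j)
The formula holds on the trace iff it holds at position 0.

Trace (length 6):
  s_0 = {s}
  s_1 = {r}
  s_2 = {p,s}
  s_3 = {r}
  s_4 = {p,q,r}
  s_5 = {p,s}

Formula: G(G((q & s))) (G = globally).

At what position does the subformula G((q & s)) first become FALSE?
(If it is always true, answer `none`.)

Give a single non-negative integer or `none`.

Answer: 0

Derivation:
s_0={s}: G((q & s))=False (q & s)=False q=False s=True
s_1={r}: G((q & s))=False (q & s)=False q=False s=False
s_2={p,s}: G((q & s))=False (q & s)=False q=False s=True
s_3={r}: G((q & s))=False (q & s)=False q=False s=False
s_4={p,q,r}: G((q & s))=False (q & s)=False q=True s=False
s_5={p,s}: G((q & s))=False (q & s)=False q=False s=True
G(G((q & s))) holds globally = False
First violation at position 0.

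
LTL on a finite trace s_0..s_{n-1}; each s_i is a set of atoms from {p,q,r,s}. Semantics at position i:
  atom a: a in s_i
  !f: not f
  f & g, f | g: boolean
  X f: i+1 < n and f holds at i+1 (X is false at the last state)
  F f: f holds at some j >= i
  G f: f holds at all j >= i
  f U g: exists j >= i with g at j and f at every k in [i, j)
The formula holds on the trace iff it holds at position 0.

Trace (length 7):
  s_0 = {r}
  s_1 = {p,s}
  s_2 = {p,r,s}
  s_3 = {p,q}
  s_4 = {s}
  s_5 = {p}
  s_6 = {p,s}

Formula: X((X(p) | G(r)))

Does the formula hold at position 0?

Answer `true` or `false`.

Answer: true

Derivation:
s_0={r}: X((X(p) | G(r)))=True (X(p) | G(r))=True X(p)=True p=False G(r)=False r=True
s_1={p,s}: X((X(p) | G(r)))=True (X(p) | G(r))=True X(p)=True p=True G(r)=False r=False
s_2={p,r,s}: X((X(p) | G(r)))=False (X(p) | G(r))=True X(p)=True p=True G(r)=False r=True
s_3={p,q}: X((X(p) | G(r)))=True (X(p) | G(r))=False X(p)=False p=True G(r)=False r=False
s_4={s}: X((X(p) | G(r)))=True (X(p) | G(r))=True X(p)=True p=False G(r)=False r=False
s_5={p}: X((X(p) | G(r)))=False (X(p) | G(r))=True X(p)=True p=True G(r)=False r=False
s_6={p,s}: X((X(p) | G(r)))=False (X(p) | G(r))=False X(p)=False p=True G(r)=False r=False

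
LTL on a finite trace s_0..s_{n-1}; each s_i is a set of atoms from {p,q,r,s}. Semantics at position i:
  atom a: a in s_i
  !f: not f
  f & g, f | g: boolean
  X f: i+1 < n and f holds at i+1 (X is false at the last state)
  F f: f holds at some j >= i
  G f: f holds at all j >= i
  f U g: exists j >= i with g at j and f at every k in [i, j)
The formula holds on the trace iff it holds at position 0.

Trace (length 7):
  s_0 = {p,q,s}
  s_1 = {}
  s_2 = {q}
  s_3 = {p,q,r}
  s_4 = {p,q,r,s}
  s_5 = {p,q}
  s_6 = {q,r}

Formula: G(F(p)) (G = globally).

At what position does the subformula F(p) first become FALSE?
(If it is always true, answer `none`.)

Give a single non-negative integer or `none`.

s_0={p,q,s}: F(p)=True p=True
s_1={}: F(p)=True p=False
s_2={q}: F(p)=True p=False
s_3={p,q,r}: F(p)=True p=True
s_4={p,q,r,s}: F(p)=True p=True
s_5={p,q}: F(p)=True p=True
s_6={q,r}: F(p)=False p=False
G(F(p)) holds globally = False
First violation at position 6.

Answer: 6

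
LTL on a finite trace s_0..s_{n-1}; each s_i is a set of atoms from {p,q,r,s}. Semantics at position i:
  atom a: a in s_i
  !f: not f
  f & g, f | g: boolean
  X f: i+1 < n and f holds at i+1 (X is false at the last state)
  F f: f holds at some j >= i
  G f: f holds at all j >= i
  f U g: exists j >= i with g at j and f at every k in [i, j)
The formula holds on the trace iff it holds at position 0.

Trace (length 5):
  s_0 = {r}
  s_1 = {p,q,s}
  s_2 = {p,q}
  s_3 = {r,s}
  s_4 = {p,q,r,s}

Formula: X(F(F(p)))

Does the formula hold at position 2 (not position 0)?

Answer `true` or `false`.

s_0={r}: X(F(F(p)))=True F(F(p))=True F(p)=True p=False
s_1={p,q,s}: X(F(F(p)))=True F(F(p))=True F(p)=True p=True
s_2={p,q}: X(F(F(p)))=True F(F(p))=True F(p)=True p=True
s_3={r,s}: X(F(F(p)))=True F(F(p))=True F(p)=True p=False
s_4={p,q,r,s}: X(F(F(p)))=False F(F(p))=True F(p)=True p=True
Evaluating at position 2: result = True

Answer: true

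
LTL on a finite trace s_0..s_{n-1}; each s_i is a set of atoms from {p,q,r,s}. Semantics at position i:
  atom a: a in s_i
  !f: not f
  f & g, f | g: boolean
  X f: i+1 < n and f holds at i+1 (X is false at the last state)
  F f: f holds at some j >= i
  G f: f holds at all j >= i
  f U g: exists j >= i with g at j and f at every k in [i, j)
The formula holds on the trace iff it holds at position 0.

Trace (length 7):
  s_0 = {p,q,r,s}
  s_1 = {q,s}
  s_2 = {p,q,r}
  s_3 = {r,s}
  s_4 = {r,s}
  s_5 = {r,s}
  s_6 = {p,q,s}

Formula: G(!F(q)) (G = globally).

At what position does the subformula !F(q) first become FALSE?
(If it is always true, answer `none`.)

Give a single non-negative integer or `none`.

s_0={p,q,r,s}: !F(q)=False F(q)=True q=True
s_1={q,s}: !F(q)=False F(q)=True q=True
s_2={p,q,r}: !F(q)=False F(q)=True q=True
s_3={r,s}: !F(q)=False F(q)=True q=False
s_4={r,s}: !F(q)=False F(q)=True q=False
s_5={r,s}: !F(q)=False F(q)=True q=False
s_6={p,q,s}: !F(q)=False F(q)=True q=True
G(!F(q)) holds globally = False
First violation at position 0.

Answer: 0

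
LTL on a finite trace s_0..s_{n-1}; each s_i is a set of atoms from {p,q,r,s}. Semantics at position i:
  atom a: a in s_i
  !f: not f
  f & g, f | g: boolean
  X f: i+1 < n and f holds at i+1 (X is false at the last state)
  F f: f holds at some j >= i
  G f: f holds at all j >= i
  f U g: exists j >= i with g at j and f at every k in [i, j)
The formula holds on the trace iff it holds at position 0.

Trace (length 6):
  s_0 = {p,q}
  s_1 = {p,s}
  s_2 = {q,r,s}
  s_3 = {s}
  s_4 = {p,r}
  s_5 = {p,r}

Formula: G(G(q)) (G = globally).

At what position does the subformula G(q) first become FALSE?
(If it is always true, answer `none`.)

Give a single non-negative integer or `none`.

s_0={p,q}: G(q)=False q=True
s_1={p,s}: G(q)=False q=False
s_2={q,r,s}: G(q)=False q=True
s_3={s}: G(q)=False q=False
s_4={p,r}: G(q)=False q=False
s_5={p,r}: G(q)=False q=False
G(G(q)) holds globally = False
First violation at position 0.

Answer: 0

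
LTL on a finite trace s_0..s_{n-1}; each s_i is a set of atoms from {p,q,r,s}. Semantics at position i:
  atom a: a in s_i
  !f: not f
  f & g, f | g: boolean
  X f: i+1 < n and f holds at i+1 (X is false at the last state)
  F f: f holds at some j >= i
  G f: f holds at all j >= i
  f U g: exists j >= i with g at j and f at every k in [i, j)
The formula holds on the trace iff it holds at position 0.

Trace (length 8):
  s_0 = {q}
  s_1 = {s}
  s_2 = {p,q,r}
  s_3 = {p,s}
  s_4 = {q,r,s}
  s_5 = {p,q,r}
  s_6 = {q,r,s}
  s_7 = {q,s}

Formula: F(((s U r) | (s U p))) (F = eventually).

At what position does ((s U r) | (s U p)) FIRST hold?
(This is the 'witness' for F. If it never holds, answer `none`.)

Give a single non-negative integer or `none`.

Answer: 1

Derivation:
s_0={q}: ((s U r) | (s U p))=False (s U r)=False s=False r=False (s U p)=False p=False
s_1={s}: ((s U r) | (s U p))=True (s U r)=True s=True r=False (s U p)=True p=False
s_2={p,q,r}: ((s U r) | (s U p))=True (s U r)=True s=False r=True (s U p)=True p=True
s_3={p,s}: ((s U r) | (s U p))=True (s U r)=True s=True r=False (s U p)=True p=True
s_4={q,r,s}: ((s U r) | (s U p))=True (s U r)=True s=True r=True (s U p)=True p=False
s_5={p,q,r}: ((s U r) | (s U p))=True (s U r)=True s=False r=True (s U p)=True p=True
s_6={q,r,s}: ((s U r) | (s U p))=True (s U r)=True s=True r=True (s U p)=False p=False
s_7={q,s}: ((s U r) | (s U p))=False (s U r)=False s=True r=False (s U p)=False p=False
F(((s U r) | (s U p))) holds; first witness at position 1.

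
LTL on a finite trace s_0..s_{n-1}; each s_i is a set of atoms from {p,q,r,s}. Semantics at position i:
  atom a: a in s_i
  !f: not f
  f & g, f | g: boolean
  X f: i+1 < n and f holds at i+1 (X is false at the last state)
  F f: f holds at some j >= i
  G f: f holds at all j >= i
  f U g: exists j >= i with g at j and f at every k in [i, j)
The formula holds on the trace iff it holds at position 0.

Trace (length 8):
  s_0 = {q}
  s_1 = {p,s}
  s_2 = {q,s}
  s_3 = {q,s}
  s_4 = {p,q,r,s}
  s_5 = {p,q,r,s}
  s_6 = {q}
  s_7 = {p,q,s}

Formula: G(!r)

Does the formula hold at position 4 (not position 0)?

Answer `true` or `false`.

Answer: false

Derivation:
s_0={q}: G(!r)=False !r=True r=False
s_1={p,s}: G(!r)=False !r=True r=False
s_2={q,s}: G(!r)=False !r=True r=False
s_3={q,s}: G(!r)=False !r=True r=False
s_4={p,q,r,s}: G(!r)=False !r=False r=True
s_5={p,q,r,s}: G(!r)=False !r=False r=True
s_6={q}: G(!r)=True !r=True r=False
s_7={p,q,s}: G(!r)=True !r=True r=False
Evaluating at position 4: result = False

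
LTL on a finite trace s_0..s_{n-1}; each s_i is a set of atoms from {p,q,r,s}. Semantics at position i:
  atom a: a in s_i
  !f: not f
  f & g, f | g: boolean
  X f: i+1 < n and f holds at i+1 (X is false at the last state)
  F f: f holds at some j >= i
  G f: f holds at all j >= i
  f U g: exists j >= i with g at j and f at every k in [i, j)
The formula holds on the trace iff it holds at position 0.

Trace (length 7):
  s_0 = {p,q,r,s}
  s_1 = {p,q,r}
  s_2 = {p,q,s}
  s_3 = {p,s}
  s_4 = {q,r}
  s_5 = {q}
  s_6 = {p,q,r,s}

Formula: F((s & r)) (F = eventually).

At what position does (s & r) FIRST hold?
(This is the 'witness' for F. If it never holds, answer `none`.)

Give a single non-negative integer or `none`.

s_0={p,q,r,s}: (s & r)=True s=True r=True
s_1={p,q,r}: (s & r)=False s=False r=True
s_2={p,q,s}: (s & r)=False s=True r=False
s_3={p,s}: (s & r)=False s=True r=False
s_4={q,r}: (s & r)=False s=False r=True
s_5={q}: (s & r)=False s=False r=False
s_6={p,q,r,s}: (s & r)=True s=True r=True
F((s & r)) holds; first witness at position 0.

Answer: 0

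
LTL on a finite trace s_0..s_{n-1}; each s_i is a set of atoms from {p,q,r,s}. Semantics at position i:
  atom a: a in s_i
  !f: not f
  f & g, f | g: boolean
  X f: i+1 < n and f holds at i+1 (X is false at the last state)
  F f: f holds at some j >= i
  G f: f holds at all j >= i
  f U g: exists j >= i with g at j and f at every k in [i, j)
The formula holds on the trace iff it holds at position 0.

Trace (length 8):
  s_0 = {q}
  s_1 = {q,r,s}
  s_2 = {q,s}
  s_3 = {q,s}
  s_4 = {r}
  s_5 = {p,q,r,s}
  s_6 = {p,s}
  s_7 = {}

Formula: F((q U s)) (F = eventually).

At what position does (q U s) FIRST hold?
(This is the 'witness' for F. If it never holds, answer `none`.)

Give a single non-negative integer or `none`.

s_0={q}: (q U s)=True q=True s=False
s_1={q,r,s}: (q U s)=True q=True s=True
s_2={q,s}: (q U s)=True q=True s=True
s_3={q,s}: (q U s)=True q=True s=True
s_4={r}: (q U s)=False q=False s=False
s_5={p,q,r,s}: (q U s)=True q=True s=True
s_6={p,s}: (q U s)=True q=False s=True
s_7={}: (q U s)=False q=False s=False
F((q U s)) holds; first witness at position 0.

Answer: 0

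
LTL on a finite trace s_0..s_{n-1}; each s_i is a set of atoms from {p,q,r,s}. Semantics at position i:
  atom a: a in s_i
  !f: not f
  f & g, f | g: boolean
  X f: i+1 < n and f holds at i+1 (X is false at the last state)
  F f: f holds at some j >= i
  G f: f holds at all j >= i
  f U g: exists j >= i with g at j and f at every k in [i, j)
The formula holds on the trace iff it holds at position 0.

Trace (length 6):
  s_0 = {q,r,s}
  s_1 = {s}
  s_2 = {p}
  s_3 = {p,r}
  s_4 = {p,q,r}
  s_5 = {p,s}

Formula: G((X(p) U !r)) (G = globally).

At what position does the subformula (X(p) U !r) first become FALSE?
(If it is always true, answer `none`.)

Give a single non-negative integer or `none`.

Answer: 0

Derivation:
s_0={q,r,s}: (X(p) U !r)=False X(p)=False p=False !r=False r=True
s_1={s}: (X(p) U !r)=True X(p)=True p=False !r=True r=False
s_2={p}: (X(p) U !r)=True X(p)=True p=True !r=True r=False
s_3={p,r}: (X(p) U !r)=True X(p)=True p=True !r=False r=True
s_4={p,q,r}: (X(p) U !r)=True X(p)=True p=True !r=False r=True
s_5={p,s}: (X(p) U !r)=True X(p)=False p=True !r=True r=False
G((X(p) U !r)) holds globally = False
First violation at position 0.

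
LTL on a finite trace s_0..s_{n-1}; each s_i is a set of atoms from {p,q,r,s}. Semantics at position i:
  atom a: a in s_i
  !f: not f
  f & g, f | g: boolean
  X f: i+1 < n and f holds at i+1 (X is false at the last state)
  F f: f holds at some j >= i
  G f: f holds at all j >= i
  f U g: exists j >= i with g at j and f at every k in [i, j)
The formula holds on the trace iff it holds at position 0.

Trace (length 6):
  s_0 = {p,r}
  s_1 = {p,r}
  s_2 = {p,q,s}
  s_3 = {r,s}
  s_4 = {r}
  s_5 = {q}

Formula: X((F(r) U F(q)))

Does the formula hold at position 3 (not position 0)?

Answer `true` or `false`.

Answer: true

Derivation:
s_0={p,r}: X((F(r) U F(q)))=True (F(r) U F(q))=True F(r)=True r=True F(q)=True q=False
s_1={p,r}: X((F(r) U F(q)))=True (F(r) U F(q))=True F(r)=True r=True F(q)=True q=False
s_2={p,q,s}: X((F(r) U F(q)))=True (F(r) U F(q))=True F(r)=True r=False F(q)=True q=True
s_3={r,s}: X((F(r) U F(q)))=True (F(r) U F(q))=True F(r)=True r=True F(q)=True q=False
s_4={r}: X((F(r) U F(q)))=True (F(r) U F(q))=True F(r)=True r=True F(q)=True q=False
s_5={q}: X((F(r) U F(q)))=False (F(r) U F(q))=True F(r)=False r=False F(q)=True q=True
Evaluating at position 3: result = True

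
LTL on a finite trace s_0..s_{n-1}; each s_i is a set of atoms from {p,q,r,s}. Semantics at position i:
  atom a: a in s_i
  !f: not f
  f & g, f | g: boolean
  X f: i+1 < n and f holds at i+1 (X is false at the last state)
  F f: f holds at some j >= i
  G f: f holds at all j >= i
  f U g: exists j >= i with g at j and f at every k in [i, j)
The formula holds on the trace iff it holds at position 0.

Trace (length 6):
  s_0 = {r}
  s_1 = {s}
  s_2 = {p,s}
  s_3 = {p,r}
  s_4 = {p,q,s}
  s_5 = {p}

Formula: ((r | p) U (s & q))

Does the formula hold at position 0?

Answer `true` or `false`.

s_0={r}: ((r | p) U (s & q))=False (r | p)=True r=True p=False (s & q)=False s=False q=False
s_1={s}: ((r | p) U (s & q))=False (r | p)=False r=False p=False (s & q)=False s=True q=False
s_2={p,s}: ((r | p) U (s & q))=True (r | p)=True r=False p=True (s & q)=False s=True q=False
s_3={p,r}: ((r | p) U (s & q))=True (r | p)=True r=True p=True (s & q)=False s=False q=False
s_4={p,q,s}: ((r | p) U (s & q))=True (r | p)=True r=False p=True (s & q)=True s=True q=True
s_5={p}: ((r | p) U (s & q))=False (r | p)=True r=False p=True (s & q)=False s=False q=False

Answer: false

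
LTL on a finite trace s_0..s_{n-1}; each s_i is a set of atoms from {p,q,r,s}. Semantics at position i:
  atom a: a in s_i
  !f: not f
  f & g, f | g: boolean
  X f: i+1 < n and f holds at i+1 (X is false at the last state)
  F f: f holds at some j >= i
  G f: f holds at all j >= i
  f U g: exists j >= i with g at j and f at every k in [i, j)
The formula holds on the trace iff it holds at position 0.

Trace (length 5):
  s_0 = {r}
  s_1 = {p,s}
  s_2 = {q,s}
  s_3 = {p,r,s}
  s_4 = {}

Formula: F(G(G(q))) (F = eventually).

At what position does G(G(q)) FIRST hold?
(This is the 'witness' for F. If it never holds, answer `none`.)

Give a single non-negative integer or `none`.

s_0={r}: G(G(q))=False G(q)=False q=False
s_1={p,s}: G(G(q))=False G(q)=False q=False
s_2={q,s}: G(G(q))=False G(q)=False q=True
s_3={p,r,s}: G(G(q))=False G(q)=False q=False
s_4={}: G(G(q))=False G(q)=False q=False
F(G(G(q))) does not hold (no witness exists).

Answer: none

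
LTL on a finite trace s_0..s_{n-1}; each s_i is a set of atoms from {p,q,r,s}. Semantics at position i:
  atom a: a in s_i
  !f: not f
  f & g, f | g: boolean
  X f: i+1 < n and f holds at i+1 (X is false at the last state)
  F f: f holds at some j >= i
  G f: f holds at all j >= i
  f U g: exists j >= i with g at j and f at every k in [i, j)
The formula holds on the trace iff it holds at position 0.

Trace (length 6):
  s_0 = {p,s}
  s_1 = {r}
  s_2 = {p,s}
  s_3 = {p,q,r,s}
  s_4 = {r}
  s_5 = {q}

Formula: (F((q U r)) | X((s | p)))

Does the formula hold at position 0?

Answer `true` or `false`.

Answer: true

Derivation:
s_0={p,s}: (F((q U r)) | X((s | p)))=True F((q U r))=True (q U r)=False q=False r=False X((s | p))=False (s | p)=True s=True p=True
s_1={r}: (F((q U r)) | X((s | p)))=True F((q U r))=True (q U r)=True q=False r=True X((s | p))=True (s | p)=False s=False p=False
s_2={p,s}: (F((q U r)) | X((s | p)))=True F((q U r))=True (q U r)=False q=False r=False X((s | p))=True (s | p)=True s=True p=True
s_3={p,q,r,s}: (F((q U r)) | X((s | p)))=True F((q U r))=True (q U r)=True q=True r=True X((s | p))=False (s | p)=True s=True p=True
s_4={r}: (F((q U r)) | X((s | p)))=True F((q U r))=True (q U r)=True q=False r=True X((s | p))=False (s | p)=False s=False p=False
s_5={q}: (F((q U r)) | X((s | p)))=False F((q U r))=False (q U r)=False q=True r=False X((s | p))=False (s | p)=False s=False p=False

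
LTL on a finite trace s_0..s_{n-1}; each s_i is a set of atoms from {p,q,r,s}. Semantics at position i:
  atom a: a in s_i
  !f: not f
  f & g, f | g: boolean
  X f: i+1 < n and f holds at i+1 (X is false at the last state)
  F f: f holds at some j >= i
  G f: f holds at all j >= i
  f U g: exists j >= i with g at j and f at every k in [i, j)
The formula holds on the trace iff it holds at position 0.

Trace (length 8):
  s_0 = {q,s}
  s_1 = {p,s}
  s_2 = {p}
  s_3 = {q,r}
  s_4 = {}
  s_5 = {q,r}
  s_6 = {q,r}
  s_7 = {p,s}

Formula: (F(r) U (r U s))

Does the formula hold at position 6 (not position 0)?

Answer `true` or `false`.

Answer: true

Derivation:
s_0={q,s}: (F(r) U (r U s))=True F(r)=True r=False (r U s)=True s=True
s_1={p,s}: (F(r) U (r U s))=True F(r)=True r=False (r U s)=True s=True
s_2={p}: (F(r) U (r U s))=True F(r)=True r=False (r U s)=False s=False
s_3={q,r}: (F(r) U (r U s))=True F(r)=True r=True (r U s)=False s=False
s_4={}: (F(r) U (r U s))=True F(r)=True r=False (r U s)=False s=False
s_5={q,r}: (F(r) U (r U s))=True F(r)=True r=True (r U s)=True s=False
s_6={q,r}: (F(r) U (r U s))=True F(r)=True r=True (r U s)=True s=False
s_7={p,s}: (F(r) U (r U s))=True F(r)=False r=False (r U s)=True s=True
Evaluating at position 6: result = True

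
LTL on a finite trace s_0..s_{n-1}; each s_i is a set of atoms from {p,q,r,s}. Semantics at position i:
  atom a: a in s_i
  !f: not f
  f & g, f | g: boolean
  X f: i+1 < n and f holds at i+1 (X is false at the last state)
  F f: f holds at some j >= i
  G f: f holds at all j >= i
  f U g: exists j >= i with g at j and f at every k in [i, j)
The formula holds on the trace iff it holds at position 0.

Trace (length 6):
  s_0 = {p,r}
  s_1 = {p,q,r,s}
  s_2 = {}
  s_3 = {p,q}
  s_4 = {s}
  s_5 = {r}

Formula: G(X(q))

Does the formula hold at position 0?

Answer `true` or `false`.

Answer: false

Derivation:
s_0={p,r}: G(X(q))=False X(q)=True q=False
s_1={p,q,r,s}: G(X(q))=False X(q)=False q=True
s_2={}: G(X(q))=False X(q)=True q=False
s_3={p,q}: G(X(q))=False X(q)=False q=True
s_4={s}: G(X(q))=False X(q)=False q=False
s_5={r}: G(X(q))=False X(q)=False q=False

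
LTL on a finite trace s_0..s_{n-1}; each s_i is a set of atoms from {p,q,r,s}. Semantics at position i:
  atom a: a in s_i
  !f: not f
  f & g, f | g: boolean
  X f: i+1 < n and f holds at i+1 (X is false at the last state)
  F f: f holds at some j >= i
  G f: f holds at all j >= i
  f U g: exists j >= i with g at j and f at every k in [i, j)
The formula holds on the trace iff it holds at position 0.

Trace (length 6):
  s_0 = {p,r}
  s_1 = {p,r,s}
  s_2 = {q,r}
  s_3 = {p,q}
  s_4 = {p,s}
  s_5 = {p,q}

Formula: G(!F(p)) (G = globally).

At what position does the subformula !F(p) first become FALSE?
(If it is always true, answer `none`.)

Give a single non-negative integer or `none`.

s_0={p,r}: !F(p)=False F(p)=True p=True
s_1={p,r,s}: !F(p)=False F(p)=True p=True
s_2={q,r}: !F(p)=False F(p)=True p=False
s_3={p,q}: !F(p)=False F(p)=True p=True
s_4={p,s}: !F(p)=False F(p)=True p=True
s_5={p,q}: !F(p)=False F(p)=True p=True
G(!F(p)) holds globally = False
First violation at position 0.

Answer: 0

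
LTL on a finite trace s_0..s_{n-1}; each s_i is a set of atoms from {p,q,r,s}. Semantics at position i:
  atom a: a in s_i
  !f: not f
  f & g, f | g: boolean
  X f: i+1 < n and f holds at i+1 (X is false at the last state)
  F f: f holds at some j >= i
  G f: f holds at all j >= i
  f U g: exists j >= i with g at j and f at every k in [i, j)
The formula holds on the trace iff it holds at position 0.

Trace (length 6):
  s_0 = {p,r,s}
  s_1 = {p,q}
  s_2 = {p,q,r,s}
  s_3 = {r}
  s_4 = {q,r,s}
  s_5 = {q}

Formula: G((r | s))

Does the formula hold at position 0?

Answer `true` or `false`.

Answer: false

Derivation:
s_0={p,r,s}: G((r | s))=False (r | s)=True r=True s=True
s_1={p,q}: G((r | s))=False (r | s)=False r=False s=False
s_2={p,q,r,s}: G((r | s))=False (r | s)=True r=True s=True
s_3={r}: G((r | s))=False (r | s)=True r=True s=False
s_4={q,r,s}: G((r | s))=False (r | s)=True r=True s=True
s_5={q}: G((r | s))=False (r | s)=False r=False s=False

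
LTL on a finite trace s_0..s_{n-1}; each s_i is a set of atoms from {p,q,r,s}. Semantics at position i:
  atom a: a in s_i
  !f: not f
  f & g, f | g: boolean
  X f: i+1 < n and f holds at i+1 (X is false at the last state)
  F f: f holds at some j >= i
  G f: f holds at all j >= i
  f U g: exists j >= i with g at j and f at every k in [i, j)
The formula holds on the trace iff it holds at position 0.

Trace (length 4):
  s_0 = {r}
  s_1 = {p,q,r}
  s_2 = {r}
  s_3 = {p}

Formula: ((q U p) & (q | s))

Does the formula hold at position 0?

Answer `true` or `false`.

Answer: false

Derivation:
s_0={r}: ((q U p) & (q | s))=False (q U p)=False q=False p=False (q | s)=False s=False
s_1={p,q,r}: ((q U p) & (q | s))=True (q U p)=True q=True p=True (q | s)=True s=False
s_2={r}: ((q U p) & (q | s))=False (q U p)=False q=False p=False (q | s)=False s=False
s_3={p}: ((q U p) & (q | s))=False (q U p)=True q=False p=True (q | s)=False s=False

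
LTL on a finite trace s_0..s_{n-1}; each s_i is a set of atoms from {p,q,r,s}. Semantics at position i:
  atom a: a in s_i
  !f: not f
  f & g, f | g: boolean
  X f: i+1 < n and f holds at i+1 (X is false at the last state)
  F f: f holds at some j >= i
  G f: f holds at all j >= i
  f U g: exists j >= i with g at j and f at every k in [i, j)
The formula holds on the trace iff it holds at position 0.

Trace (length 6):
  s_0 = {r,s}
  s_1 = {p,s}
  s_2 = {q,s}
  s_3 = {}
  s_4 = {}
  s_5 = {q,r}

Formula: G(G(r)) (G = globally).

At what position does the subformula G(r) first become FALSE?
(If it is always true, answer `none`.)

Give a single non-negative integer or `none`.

s_0={r,s}: G(r)=False r=True
s_1={p,s}: G(r)=False r=False
s_2={q,s}: G(r)=False r=False
s_3={}: G(r)=False r=False
s_4={}: G(r)=False r=False
s_5={q,r}: G(r)=True r=True
G(G(r)) holds globally = False
First violation at position 0.

Answer: 0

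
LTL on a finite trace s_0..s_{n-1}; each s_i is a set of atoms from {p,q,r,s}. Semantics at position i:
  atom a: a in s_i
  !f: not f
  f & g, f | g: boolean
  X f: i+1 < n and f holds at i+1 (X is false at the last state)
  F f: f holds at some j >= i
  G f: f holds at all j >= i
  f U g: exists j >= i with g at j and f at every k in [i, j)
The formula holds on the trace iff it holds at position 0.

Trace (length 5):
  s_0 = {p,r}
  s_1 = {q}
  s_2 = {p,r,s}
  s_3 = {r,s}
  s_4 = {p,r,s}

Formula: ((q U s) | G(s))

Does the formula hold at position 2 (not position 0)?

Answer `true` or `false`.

Answer: true

Derivation:
s_0={p,r}: ((q U s) | G(s))=False (q U s)=False q=False s=False G(s)=False
s_1={q}: ((q U s) | G(s))=True (q U s)=True q=True s=False G(s)=False
s_2={p,r,s}: ((q U s) | G(s))=True (q U s)=True q=False s=True G(s)=True
s_3={r,s}: ((q U s) | G(s))=True (q U s)=True q=False s=True G(s)=True
s_4={p,r,s}: ((q U s) | G(s))=True (q U s)=True q=False s=True G(s)=True
Evaluating at position 2: result = True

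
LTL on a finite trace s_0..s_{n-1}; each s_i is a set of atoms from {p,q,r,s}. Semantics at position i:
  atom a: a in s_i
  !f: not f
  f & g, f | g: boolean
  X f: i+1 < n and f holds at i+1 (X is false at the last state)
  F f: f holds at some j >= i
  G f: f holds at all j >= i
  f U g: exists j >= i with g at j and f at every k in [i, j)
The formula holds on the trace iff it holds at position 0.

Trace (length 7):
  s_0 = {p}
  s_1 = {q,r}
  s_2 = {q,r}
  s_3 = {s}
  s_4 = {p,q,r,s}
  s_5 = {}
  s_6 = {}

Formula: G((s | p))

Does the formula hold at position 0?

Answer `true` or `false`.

Answer: false

Derivation:
s_0={p}: G((s | p))=False (s | p)=True s=False p=True
s_1={q,r}: G((s | p))=False (s | p)=False s=False p=False
s_2={q,r}: G((s | p))=False (s | p)=False s=False p=False
s_3={s}: G((s | p))=False (s | p)=True s=True p=False
s_4={p,q,r,s}: G((s | p))=False (s | p)=True s=True p=True
s_5={}: G((s | p))=False (s | p)=False s=False p=False
s_6={}: G((s | p))=False (s | p)=False s=False p=False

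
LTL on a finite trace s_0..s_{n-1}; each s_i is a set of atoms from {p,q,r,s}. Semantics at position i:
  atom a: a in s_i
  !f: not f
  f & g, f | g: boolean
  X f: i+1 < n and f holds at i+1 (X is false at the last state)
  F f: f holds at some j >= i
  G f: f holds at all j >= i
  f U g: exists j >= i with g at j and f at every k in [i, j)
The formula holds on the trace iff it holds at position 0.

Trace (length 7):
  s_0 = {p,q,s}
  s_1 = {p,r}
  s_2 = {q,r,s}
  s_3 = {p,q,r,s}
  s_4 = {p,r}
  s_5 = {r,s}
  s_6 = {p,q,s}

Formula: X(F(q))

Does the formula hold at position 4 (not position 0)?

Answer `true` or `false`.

s_0={p,q,s}: X(F(q))=True F(q)=True q=True
s_1={p,r}: X(F(q))=True F(q)=True q=False
s_2={q,r,s}: X(F(q))=True F(q)=True q=True
s_3={p,q,r,s}: X(F(q))=True F(q)=True q=True
s_4={p,r}: X(F(q))=True F(q)=True q=False
s_5={r,s}: X(F(q))=True F(q)=True q=False
s_6={p,q,s}: X(F(q))=False F(q)=True q=True
Evaluating at position 4: result = True

Answer: true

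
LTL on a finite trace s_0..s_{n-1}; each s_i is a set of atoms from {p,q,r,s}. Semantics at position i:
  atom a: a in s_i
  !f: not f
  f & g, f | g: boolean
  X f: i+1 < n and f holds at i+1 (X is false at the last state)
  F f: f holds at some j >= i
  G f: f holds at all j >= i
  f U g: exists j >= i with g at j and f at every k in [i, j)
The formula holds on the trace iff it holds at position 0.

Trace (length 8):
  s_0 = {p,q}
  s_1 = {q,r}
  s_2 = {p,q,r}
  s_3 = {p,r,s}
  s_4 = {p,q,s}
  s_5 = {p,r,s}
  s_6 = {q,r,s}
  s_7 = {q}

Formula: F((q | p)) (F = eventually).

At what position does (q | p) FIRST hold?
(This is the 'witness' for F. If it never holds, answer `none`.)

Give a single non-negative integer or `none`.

Answer: 0

Derivation:
s_0={p,q}: (q | p)=True q=True p=True
s_1={q,r}: (q | p)=True q=True p=False
s_2={p,q,r}: (q | p)=True q=True p=True
s_3={p,r,s}: (q | p)=True q=False p=True
s_4={p,q,s}: (q | p)=True q=True p=True
s_5={p,r,s}: (q | p)=True q=False p=True
s_6={q,r,s}: (q | p)=True q=True p=False
s_7={q}: (q | p)=True q=True p=False
F((q | p)) holds; first witness at position 0.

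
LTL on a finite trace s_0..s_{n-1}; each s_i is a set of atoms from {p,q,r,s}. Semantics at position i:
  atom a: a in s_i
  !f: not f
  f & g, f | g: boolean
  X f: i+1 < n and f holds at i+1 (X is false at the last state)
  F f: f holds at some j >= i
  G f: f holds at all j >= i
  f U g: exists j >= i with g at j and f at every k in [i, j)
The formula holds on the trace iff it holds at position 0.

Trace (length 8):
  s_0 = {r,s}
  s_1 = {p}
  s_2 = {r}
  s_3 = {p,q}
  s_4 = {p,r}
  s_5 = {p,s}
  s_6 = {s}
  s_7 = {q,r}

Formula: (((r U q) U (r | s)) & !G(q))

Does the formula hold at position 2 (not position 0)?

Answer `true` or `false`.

Answer: true

Derivation:
s_0={r,s}: (((r U q) U (r | s)) & !G(q))=True ((r U q) U (r | s))=True (r U q)=False r=True q=False (r | s)=True s=True !G(q)=True G(q)=False
s_1={p}: (((r U q) U (r | s)) & !G(q))=False ((r U q) U (r | s))=False (r U q)=False r=False q=False (r | s)=False s=False !G(q)=True G(q)=False
s_2={r}: (((r U q) U (r | s)) & !G(q))=True ((r U q) U (r | s))=True (r U q)=True r=True q=False (r | s)=True s=False !G(q)=True G(q)=False
s_3={p,q}: (((r U q) U (r | s)) & !G(q))=True ((r U q) U (r | s))=True (r U q)=True r=False q=True (r | s)=False s=False !G(q)=True G(q)=False
s_4={p,r}: (((r U q) U (r | s)) & !G(q))=True ((r U q) U (r | s))=True (r U q)=False r=True q=False (r | s)=True s=False !G(q)=True G(q)=False
s_5={p,s}: (((r U q) U (r | s)) & !G(q))=True ((r U q) U (r | s))=True (r U q)=False r=False q=False (r | s)=True s=True !G(q)=True G(q)=False
s_6={s}: (((r U q) U (r | s)) & !G(q))=True ((r U q) U (r | s))=True (r U q)=False r=False q=False (r | s)=True s=True !G(q)=True G(q)=False
s_7={q,r}: (((r U q) U (r | s)) & !G(q))=False ((r U q) U (r | s))=True (r U q)=True r=True q=True (r | s)=True s=False !G(q)=False G(q)=True
Evaluating at position 2: result = True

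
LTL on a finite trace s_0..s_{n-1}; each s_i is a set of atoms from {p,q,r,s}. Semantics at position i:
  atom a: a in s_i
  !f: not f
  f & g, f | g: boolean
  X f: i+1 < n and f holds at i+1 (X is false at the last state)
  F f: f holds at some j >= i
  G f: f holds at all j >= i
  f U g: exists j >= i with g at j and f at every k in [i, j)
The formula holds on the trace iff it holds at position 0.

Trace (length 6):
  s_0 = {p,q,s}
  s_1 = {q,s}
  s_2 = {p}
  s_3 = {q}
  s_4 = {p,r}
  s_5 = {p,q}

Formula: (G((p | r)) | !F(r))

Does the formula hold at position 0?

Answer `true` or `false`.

s_0={p,q,s}: (G((p | r)) | !F(r))=False G((p | r))=False (p | r)=True p=True r=False !F(r)=False F(r)=True
s_1={q,s}: (G((p | r)) | !F(r))=False G((p | r))=False (p | r)=False p=False r=False !F(r)=False F(r)=True
s_2={p}: (G((p | r)) | !F(r))=False G((p | r))=False (p | r)=True p=True r=False !F(r)=False F(r)=True
s_3={q}: (G((p | r)) | !F(r))=False G((p | r))=False (p | r)=False p=False r=False !F(r)=False F(r)=True
s_4={p,r}: (G((p | r)) | !F(r))=True G((p | r))=True (p | r)=True p=True r=True !F(r)=False F(r)=True
s_5={p,q}: (G((p | r)) | !F(r))=True G((p | r))=True (p | r)=True p=True r=False !F(r)=True F(r)=False

Answer: false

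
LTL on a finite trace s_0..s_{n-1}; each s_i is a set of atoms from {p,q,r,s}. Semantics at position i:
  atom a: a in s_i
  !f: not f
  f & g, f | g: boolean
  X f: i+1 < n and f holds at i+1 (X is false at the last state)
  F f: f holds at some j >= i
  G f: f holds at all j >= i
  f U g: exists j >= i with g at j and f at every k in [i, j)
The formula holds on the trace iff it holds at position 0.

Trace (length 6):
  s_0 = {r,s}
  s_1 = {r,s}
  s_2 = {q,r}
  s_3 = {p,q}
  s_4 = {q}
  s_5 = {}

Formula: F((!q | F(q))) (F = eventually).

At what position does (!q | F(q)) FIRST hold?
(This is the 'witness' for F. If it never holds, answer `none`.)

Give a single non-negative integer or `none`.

Answer: 0

Derivation:
s_0={r,s}: (!q | F(q))=True !q=True q=False F(q)=True
s_1={r,s}: (!q | F(q))=True !q=True q=False F(q)=True
s_2={q,r}: (!q | F(q))=True !q=False q=True F(q)=True
s_3={p,q}: (!q | F(q))=True !q=False q=True F(q)=True
s_4={q}: (!q | F(q))=True !q=False q=True F(q)=True
s_5={}: (!q | F(q))=True !q=True q=False F(q)=False
F((!q | F(q))) holds; first witness at position 0.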